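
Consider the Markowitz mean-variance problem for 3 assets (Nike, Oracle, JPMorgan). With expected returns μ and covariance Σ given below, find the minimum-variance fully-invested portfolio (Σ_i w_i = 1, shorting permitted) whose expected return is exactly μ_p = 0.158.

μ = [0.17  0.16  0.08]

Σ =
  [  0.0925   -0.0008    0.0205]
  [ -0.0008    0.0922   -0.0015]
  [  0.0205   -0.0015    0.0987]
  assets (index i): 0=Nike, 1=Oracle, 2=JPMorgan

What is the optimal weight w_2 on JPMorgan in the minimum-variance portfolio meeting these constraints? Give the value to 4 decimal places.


x=Σ⁻¹μ = [1.7479  1.7582  0.4742]
y=Σ⁻¹𝟙 = [9.0399  11.0614  8.4222]
a=μᵀx=0.616406  b=𝟙ᵀx=3.980397  c=𝟙ᵀy=28.523601  D=ac−b²=1.738566
λ₁=(c·0.158−b)/D = (28.523601·0.158−3.980397)/1.738566 = 0.302739
λ₂=(a−b·0.158)/D = (0.616406−3.980397·0.158)/1.738566 = -0.007188
w* = 0.302739·x + -0.007188·y:
  w_0 = 0.302739·1.7479 + -0.007188·9.0399 = 0.4642  (Nike)
  w_1 = 0.302739·1.7582 + -0.007188·11.0614 = 0.4528  (Oracle)
  w_2 = 0.302739·0.4742 + -0.007188·8.4222 = 0.0830  (JPMorgan)
Σw_i=1.0000  μᵀw=0.1580
σ²=wᵀΣw=λ₁·μ_p+λ₂ = 0.302739·0.158 + -0.007188 = 0.040645 ≈ 0.0406

0.0830


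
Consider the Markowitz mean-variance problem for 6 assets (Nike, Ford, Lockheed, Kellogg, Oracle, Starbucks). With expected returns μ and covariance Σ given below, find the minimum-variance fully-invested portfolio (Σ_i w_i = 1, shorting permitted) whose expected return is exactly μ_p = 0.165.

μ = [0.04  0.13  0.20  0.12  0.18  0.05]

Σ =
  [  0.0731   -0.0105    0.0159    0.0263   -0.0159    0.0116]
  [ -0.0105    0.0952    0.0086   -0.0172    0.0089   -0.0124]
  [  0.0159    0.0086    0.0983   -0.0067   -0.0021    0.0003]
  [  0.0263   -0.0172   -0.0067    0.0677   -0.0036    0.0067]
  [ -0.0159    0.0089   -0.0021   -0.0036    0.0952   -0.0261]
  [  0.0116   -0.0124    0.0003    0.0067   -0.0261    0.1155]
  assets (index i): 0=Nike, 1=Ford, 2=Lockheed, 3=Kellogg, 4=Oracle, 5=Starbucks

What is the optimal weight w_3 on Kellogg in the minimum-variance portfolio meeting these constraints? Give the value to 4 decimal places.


0.3195

x=Σ⁻¹μ = [-0.3009  1.5171  2.1634  2.5067  2.1016  0.9499]
y=Σ⁻¹𝟙 = [9.7431  13.6202  8.7048  14.9471  14.7943  11.5952]
a=μᵀx=1.344447  b=𝟙ᵀx=8.937706  c=𝟙ᵀy=73.404758  D=ac−b²=18.806183
λ₁=(c·0.165−b)/D = (73.404758·0.165−8.937706)/18.806183 = 0.168778
λ₂=(a−b·0.165)/D = (1.344447−8.937706·0.165)/18.806183 = -0.006927
w* = 0.168778·x + -0.006927·y:
  w_0 = 0.168778·-0.3009 + -0.006927·9.7431 = -0.1183  (Nike)
  w_1 = 0.168778·1.5171 + -0.006927·13.6202 = 0.1617  (Ford)
  w_2 = 0.168778·2.1634 + -0.006927·8.7048 = 0.3048  (Lockheed)
  w_3 = 0.168778·2.5067 + -0.006927·14.9471 = 0.3195  (Kellogg)
  w_4 = 0.168778·2.1016 + -0.006927·14.7943 = 0.2522  (Oracle)
  w_5 = 0.168778·0.9499 + -0.006927·11.5952 = 0.0800  (Starbucks)
Σw_i=1.0000  μᵀw=0.1650
σ²=wᵀΣw=λ₁·μ_p+λ₂ = 0.168778·0.165 + -0.006927 = 0.020921 ≈ 0.0209


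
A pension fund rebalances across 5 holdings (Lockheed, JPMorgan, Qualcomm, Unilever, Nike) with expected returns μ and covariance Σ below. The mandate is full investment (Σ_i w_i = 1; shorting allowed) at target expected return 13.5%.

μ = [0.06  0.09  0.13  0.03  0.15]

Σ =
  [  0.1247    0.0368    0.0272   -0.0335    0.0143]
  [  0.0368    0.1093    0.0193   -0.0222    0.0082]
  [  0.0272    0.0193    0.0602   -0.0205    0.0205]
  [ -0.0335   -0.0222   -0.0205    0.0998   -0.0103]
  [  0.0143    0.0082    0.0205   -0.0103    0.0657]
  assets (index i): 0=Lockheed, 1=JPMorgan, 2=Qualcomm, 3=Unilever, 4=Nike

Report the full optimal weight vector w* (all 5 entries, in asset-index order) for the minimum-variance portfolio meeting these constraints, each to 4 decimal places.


x=Σ⁻¹μ = [-0.0107  0.5883  1.6769  0.9622  1.8396]
y=Σ⁻¹𝟙 = [6.3486  7.3692  13.5141  17.7516  11.4854]
a=μᵀx=0.575113  b=𝟙ᵀx=5.056339  c=𝟙ᵀy=56.468949  D=ac−b²=6.909478
λ₁=(c·0.135−b)/D = (56.468949·0.135−5.056339)/6.909478 = 0.371514
λ₂=(a−b·0.135)/D = (0.575113−5.056339·0.135)/6.909478 = -0.015557
w* = 0.371514·x + -0.015557·y:
  w_0 = 0.371514·-0.0107 + -0.015557·6.3486 = -0.1027  (Lockheed)
  w_1 = 0.371514·0.5883 + -0.015557·7.3692 = 0.1039  (JPMorgan)
  w_2 = 0.371514·1.6769 + -0.015557·13.5141 = 0.4127  (Qualcomm)
  w_3 = 0.371514·0.9622 + -0.015557·17.7516 = 0.0813  (Unilever)
  w_4 = 0.371514·1.8396 + -0.015557·11.4854 = 0.5048  (Nike)
Σw_i=1.0000  μᵀw=0.1350
σ²=wᵀΣw=λ₁·μ_p+λ₂ = 0.371514·0.135 + -0.015557 = 0.034597 ≈ 0.0346

-0.1027  0.1039  0.4127  0.0813  0.5048


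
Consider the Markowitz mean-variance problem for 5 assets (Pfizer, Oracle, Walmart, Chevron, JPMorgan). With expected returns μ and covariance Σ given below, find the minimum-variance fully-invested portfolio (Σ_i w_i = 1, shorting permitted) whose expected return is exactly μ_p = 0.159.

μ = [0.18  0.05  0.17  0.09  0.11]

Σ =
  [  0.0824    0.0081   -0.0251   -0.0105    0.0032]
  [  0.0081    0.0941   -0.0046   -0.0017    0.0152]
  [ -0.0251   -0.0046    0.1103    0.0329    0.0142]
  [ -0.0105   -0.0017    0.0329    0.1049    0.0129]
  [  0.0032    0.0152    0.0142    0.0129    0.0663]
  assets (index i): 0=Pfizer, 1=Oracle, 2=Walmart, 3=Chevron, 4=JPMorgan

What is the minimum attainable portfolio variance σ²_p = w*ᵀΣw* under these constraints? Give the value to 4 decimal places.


g=Σ⁻¹μ = [2.7640  0.2374  1.9312  0.4126  0.9774]
h=Σ⁻¹𝟙 = [14.7472  8.4940  9.5115  7.0551  9.0140]
a=μᵀg=0.982351  b=𝟙ᵀg=6.322645  c=𝟙ᵀh=48.821720  D=ac−b²=7.984242
λ₁=(c·0.159−b)/D = (48.821720·0.159−6.322645)/7.984242 = 0.180356
λ₂=(a−b·0.159)/D = (0.982351−6.322645·0.159)/7.984242 = -0.002874
w* = 0.180356·g + -0.002874·h:
  w_0 = 0.180356·2.7640 + -0.002874·14.7472 = 0.4561  (Pfizer)
  w_1 = 0.180356·0.2374 + -0.002874·8.4940 = 0.0184  (Oracle)
  w_2 = 0.180356·1.9312 + -0.002874·9.5115 = 0.3210  (Walmart)
  w_3 = 0.180356·0.4126 + -0.002874·7.0551 = 0.0541  (Chevron)
  w_4 = 0.180356·0.9774 + -0.002874·9.0140 = 0.1504  (JPMorgan)
Σw_i=1.0000  μᵀw=0.1590
σ²=wᵀΣw=λ₁·μ_p+λ₂ = 0.180356·0.159 + -0.002874 = 0.025802 ≈ 0.0258

0.0258


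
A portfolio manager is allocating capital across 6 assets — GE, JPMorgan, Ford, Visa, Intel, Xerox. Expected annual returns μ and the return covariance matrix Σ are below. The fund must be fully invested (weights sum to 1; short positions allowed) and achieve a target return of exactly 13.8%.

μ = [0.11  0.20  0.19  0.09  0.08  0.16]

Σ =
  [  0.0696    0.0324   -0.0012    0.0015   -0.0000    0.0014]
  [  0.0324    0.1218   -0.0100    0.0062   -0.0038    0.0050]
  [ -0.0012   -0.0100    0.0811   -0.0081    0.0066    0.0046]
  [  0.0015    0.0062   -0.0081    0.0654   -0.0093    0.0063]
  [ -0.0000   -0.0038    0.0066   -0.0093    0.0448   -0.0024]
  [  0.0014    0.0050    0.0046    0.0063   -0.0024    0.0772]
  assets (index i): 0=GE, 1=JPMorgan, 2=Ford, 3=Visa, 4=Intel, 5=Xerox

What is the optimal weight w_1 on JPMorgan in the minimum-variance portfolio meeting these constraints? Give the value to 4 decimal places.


0.1336

p=Σ⁻¹μ = [0.8419  1.5264  2.4458  1.6298  1.9865  1.7414]
q=Σ⁻¹𝟙 = [11.3520  5.6034  12.3581  18.5924  25.4208  10.9213]
a=μᵀp=1.446822  b=𝟙ᵀp=10.171812  c=𝟙ᵀq=84.247874  D=ac−b²=18.425907
λ₁=(c·0.138−b)/D = (84.247874·0.138−10.171812)/18.425907 = 0.078932
λ₂=(a−b·0.138)/D = (1.446822−10.171812·0.138)/18.425907 = 0.002340
w* = 0.078932·p + 0.002340·q:
  w_0 = 0.078932·0.8419 + 0.002340·11.3520 = 0.0930  (GE)
  w_1 = 0.078932·1.5264 + 0.002340·5.6034 = 0.1336  (JPMorgan)
  w_2 = 0.078932·2.4458 + 0.002340·12.3581 = 0.2220  (Ford)
  w_3 = 0.078932·1.6298 + 0.002340·18.5924 = 0.1721  (Visa)
  w_4 = 0.078932·1.9865 + 0.002340·25.4208 = 0.2163  (Intel)
  w_5 = 0.078932·1.7414 + 0.002340·10.9213 = 0.1630  (Xerox)
Σw_i=1.0000  μᵀw=0.1380
σ²=wᵀΣw=λ₁·μ_p+λ₂ = 0.078932·0.138 + 0.002340 = 0.013232 ≈ 0.0132


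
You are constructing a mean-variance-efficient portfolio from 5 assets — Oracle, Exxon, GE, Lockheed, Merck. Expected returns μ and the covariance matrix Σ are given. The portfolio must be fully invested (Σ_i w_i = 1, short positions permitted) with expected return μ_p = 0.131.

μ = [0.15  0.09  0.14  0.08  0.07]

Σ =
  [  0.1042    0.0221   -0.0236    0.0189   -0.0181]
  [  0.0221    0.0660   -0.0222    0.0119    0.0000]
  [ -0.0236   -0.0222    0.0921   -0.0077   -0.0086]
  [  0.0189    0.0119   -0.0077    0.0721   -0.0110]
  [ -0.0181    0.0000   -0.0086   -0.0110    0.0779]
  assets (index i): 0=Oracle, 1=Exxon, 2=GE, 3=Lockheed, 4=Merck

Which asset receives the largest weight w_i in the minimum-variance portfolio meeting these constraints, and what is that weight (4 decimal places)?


p=Σ⁻¹μ = [1.8532  1.4449  2.5838  0.9275  1.7454]
q=Σ⁻¹𝟙 = [11.9630  15.6876  20.6700  13.3707  19.7865]
a=μᵀp=0.966136  b=𝟙ᵀp=8.554855  c=𝟙ᵀq=81.477880  D=ac−b²=5.533175
λ₁=(c·0.131−b)/D = (81.477880·0.131−8.554855)/5.533175 = 0.382917
λ₂=(a−b·0.131)/D = (0.966136−8.554855·0.131)/5.533175 = -0.027932
w* = 0.382917·p + -0.027932·q:
  w_0 = 0.382917·1.8532 + -0.027932·11.9630 = 0.3755  (Oracle)
  w_1 = 0.382917·1.4449 + -0.027932·15.6876 = 0.1151  (Exxon)
  w_2 = 0.382917·2.5838 + -0.027932·20.6700 = 0.4120  (GE)
  w_3 = 0.382917·0.9275 + -0.027932·13.3707 = -0.0183  (Lockheed)
  w_4 = 0.382917·1.7454 + -0.027932·19.7865 = 0.1157  (Merck)
Σw_i=1.0000  μᵀw=0.1310
σ²=wᵀΣw=λ₁·μ_p+λ₂ = 0.382917·0.131 + -0.027932 = 0.022231 ≈ 0.0222

GE (0.4120)


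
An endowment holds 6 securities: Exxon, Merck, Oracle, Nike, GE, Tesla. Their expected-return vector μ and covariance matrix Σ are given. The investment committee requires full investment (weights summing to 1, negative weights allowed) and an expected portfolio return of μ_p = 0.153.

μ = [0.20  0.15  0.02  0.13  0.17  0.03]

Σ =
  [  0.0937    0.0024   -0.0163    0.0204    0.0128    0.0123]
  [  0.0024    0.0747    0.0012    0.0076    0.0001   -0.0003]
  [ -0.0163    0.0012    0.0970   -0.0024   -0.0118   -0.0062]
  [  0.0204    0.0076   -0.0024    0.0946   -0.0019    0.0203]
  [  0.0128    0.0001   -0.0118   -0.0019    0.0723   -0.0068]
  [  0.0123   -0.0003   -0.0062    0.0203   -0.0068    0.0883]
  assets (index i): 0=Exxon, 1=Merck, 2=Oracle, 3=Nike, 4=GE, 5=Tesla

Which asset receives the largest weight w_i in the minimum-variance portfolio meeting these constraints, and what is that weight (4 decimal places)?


u=Σ⁻¹μ = [1.7081  1.8474  0.7691  0.8941  2.2073  0.1265]
v=Σ⁻¹𝟙 = [7.8587  12.2980  14.2805  6.1933  15.9585  11.0800]
a=μᵀu=1.129386  b=𝟙ᵀu=7.552530  c=𝟙ᵀv=67.669009  D=ac−b²=19.383726
λ₁=(c·0.153−b)/D = (67.669009·0.153−7.552530)/19.383726 = 0.144494
λ₂=(a−b·0.153)/D = (1.129386−7.552530·0.153)/19.383726 = -0.001349
w* = 0.144494·u + -0.001349·v:
  w_0 = 0.144494·1.7081 + -0.001349·7.8587 = 0.2362  (Exxon)
  w_1 = 0.144494·1.8474 + -0.001349·12.2980 = 0.2503  (Merck)
  w_2 = 0.144494·0.7691 + -0.001349·14.2805 = 0.0919  (Oracle)
  w_3 = 0.144494·0.8941 + -0.001349·6.1933 = 0.1208  (Nike)
  w_4 = 0.144494·2.2073 + -0.001349·15.9585 = 0.2974  (GE)
  w_5 = 0.144494·0.1265 + -0.001349·11.0800 = 0.0033  (Tesla)
Σw_i=1.0000  μᵀw=0.1530
σ²=wᵀΣw=λ₁·μ_p+λ₂ = 0.144494·0.153 + -0.001349 = 0.020758 ≈ 0.0208

GE (0.2974)


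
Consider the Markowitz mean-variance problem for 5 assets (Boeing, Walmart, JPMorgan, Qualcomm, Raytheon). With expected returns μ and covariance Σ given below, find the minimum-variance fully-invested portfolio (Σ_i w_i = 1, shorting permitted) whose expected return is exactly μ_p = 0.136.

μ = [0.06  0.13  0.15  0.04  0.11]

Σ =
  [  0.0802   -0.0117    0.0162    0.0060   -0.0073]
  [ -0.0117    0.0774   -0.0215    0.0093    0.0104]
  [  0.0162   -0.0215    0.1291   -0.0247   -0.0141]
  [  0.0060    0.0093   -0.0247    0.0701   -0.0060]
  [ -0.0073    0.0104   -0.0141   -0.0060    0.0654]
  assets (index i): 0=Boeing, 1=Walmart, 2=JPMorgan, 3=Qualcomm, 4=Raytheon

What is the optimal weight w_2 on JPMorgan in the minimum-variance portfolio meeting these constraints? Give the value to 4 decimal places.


0.3586

p=Σ⁻¹μ = [0.7616  1.9059  1.7979  1.0528  1.9481]
q=Σ⁻¹𝟙 = [12.0498  13.9245  14.0802  17.9833  19.1067]
a=μᵀp=0.819549  b=𝟙ᵀp=7.466279  c=𝟙ᵀq=77.144529  D=ac−b²=7.478416
λ₁=(c·0.136−b)/D = (77.144529·0.136−7.466279)/7.478416 = 0.404548
λ₂=(a−b·0.136)/D = (0.819549−7.466279·0.136)/7.478416 = -0.026191
w* = 0.404548·p + -0.026191·q:
  w_0 = 0.404548·0.7616 + -0.026191·12.0498 = -0.0075  (Boeing)
  w_1 = 0.404548·1.9059 + -0.026191·13.9245 = 0.4063  (Walmart)
  w_2 = 0.404548·1.7979 + -0.026191·14.0802 = 0.3586  (JPMorgan)
  w_3 = 0.404548·1.0528 + -0.026191·17.9833 = -0.0451  (Qualcomm)
  w_4 = 0.404548·1.9481 + -0.026191·19.1067 = 0.2877  (Raytheon)
Σw_i=1.0000  μᵀw=0.1360
σ²=wᵀΣw=λ₁·μ_p+λ₂ = 0.404548·0.136 + -0.026191 = 0.028828 ≈ 0.0288


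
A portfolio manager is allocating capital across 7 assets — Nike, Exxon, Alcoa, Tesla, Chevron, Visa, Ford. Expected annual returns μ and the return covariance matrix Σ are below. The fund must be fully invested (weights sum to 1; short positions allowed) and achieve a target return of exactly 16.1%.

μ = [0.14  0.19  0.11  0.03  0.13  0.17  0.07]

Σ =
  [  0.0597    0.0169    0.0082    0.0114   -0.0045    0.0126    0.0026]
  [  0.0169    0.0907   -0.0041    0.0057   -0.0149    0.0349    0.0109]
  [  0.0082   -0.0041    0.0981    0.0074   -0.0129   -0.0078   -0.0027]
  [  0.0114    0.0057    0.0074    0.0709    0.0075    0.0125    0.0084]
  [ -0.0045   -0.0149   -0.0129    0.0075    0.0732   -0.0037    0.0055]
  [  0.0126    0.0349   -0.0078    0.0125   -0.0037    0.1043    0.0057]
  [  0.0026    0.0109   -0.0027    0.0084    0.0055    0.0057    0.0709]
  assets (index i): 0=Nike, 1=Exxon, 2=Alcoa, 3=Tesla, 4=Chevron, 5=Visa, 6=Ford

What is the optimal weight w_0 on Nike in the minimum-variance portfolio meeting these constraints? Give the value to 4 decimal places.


0.2102

g=Σ⁻¹μ = [1.6879  1.8526  1.5520  -0.6830  2.6174  1.0700  0.4915]
h=Σ⁻¹𝟙 = [11.1213  8.5178  12.1130  6.3548  17.0687  5.5797  10.3228]
a=μᵀg=1.295104  b=𝟙ᵀg=8.588504  c=𝟙ᵀh=71.078022  D=ac−b²=18.290997
λ₁=(c·0.161−b)/D = (71.078022·0.161−8.588504)/18.290997 = 0.156091
λ₂=(a−b·0.161)/D = (1.295104−8.588504·0.161)/18.290997 = -0.004792
w* = 0.156091·g + -0.004792·h:
  w_0 = 0.156091·1.6879 + -0.004792·11.1213 = 0.2102  (Nike)
  w_1 = 0.156091·1.8526 + -0.004792·8.5178 = 0.2484  (Exxon)
  w_2 = 0.156091·1.5520 + -0.004792·12.1130 = 0.1842  (Alcoa)
  w_3 = 0.156091·-0.6830 + -0.004792·6.3548 = -0.1371  (Tesla)
  w_4 = 0.156091·2.6174 + -0.004792·17.0687 = 0.3268  (Chevron)
  w_5 = 0.156091·1.0700 + -0.004792·5.5797 = 0.1403  (Visa)
  w_6 = 0.156091·0.4915 + -0.004792·10.3228 = 0.0273  (Ford)
Σw_i=1.0000  μᵀw=0.1610
σ²=wᵀΣw=λ₁·μ_p+λ₂ = 0.156091·0.161 + -0.004792 = 0.020339 ≈ 0.0203


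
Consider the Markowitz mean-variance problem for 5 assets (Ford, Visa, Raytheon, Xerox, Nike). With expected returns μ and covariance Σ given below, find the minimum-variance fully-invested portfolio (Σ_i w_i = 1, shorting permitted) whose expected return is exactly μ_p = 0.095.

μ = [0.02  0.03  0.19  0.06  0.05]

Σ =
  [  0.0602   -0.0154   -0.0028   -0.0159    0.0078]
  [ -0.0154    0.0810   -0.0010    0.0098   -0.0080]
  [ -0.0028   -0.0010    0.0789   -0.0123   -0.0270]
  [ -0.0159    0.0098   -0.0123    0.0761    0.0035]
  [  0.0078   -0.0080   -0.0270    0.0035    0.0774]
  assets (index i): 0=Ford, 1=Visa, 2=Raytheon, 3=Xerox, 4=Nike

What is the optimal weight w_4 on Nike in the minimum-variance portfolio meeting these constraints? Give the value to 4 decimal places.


p=Σ⁻¹μ = [0.7544  0.5616  3.2271  1.3174  1.6942]
q=Σ⁻¹𝟙 = [24.5116  16.9260  23.3884  18.9657  19.5003]
a=μᵀp=0.808847  b=𝟙ᵀp=7.554763  c=𝟙ᵀq=103.291987  D=ac−b²=26.473009
λ₁=(c·0.095−b)/D = (103.291987·0.095−7.554763)/26.473009 = 0.085294
λ₂=(a−b·0.095)/D = (0.808847−7.554763·0.095)/26.473009 = 0.003443
w* = 0.085294·p + 0.003443·q:
  w_0 = 0.085294·0.7544 + 0.003443·24.5116 = 0.1487  (Ford)
  w_1 = 0.085294·0.5616 + 0.003443·16.9260 = 0.1062  (Visa)
  w_2 = 0.085294·3.2271 + 0.003443·23.3884 = 0.3558  (Raytheon)
  w_3 = 0.085294·1.3174 + 0.003443·18.9657 = 0.1777  (Xerox)
  w_4 = 0.085294·1.6942 + 0.003443·19.5003 = 0.2116  (Nike)
Σw_i=1.0000  μᵀw=0.0950
σ²=wᵀΣw=λ₁·μ_p+λ₂ = 0.085294·0.095 + 0.003443 = 0.011546 ≈ 0.0115

0.2116


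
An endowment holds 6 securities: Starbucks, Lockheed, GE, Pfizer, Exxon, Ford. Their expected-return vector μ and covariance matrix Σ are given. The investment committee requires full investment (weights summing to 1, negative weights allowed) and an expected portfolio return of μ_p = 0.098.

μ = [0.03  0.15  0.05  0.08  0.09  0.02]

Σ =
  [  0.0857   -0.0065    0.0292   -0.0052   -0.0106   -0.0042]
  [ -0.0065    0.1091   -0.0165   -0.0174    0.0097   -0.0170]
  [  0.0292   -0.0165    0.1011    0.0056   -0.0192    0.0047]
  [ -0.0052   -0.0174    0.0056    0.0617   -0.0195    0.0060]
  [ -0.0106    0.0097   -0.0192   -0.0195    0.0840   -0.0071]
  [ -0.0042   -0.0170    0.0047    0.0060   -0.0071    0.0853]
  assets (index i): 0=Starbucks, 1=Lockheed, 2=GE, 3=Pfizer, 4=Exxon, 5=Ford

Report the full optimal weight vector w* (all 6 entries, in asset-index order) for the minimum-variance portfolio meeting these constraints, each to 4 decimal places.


0.0267  0.3016  0.1045  0.3250  0.2270  0.0152

p=Σ⁻¹μ = [0.5940  1.8298  0.7906  2.2702  1.6907  0.5659]
q=Σ⁻¹𝟙 = [14.3954  16.2208  10.3226  26.4268  21.6134  15.0362]
a=μᵀp=0.676913  b=𝟙ᵀp=7.741182  c=𝟙ᵀq=104.015231  D=ac−b²=10.483345
λ₁=(c·0.098−b)/D = (104.015231·0.098−7.741182)/10.483345 = 0.233924
λ₂=(a−b·0.098)/D = (0.676913−7.741182·0.098)/10.483345 = -0.007796
w* = 0.233924·p + -0.007796·q:
  w_0 = 0.233924·0.5940 + -0.007796·14.3954 = 0.0267  (Starbucks)
  w_1 = 0.233924·1.8298 + -0.007796·16.2208 = 0.3016  (Lockheed)
  w_2 = 0.233924·0.7906 + -0.007796·10.3226 = 0.1045  (GE)
  w_3 = 0.233924·2.2702 + -0.007796·26.4268 = 0.3250  (Pfizer)
  w_4 = 0.233924·1.6907 + -0.007796·21.6134 = 0.2270  (Exxon)
  w_5 = 0.233924·0.5659 + -0.007796·15.0362 = 0.0152  (Ford)
Σw_i=1.0000  μᵀw=0.0980
σ²=wᵀΣw=λ₁·μ_p+λ₂ = 0.233924·0.098 + -0.007796 = 0.015129 ≈ 0.0151


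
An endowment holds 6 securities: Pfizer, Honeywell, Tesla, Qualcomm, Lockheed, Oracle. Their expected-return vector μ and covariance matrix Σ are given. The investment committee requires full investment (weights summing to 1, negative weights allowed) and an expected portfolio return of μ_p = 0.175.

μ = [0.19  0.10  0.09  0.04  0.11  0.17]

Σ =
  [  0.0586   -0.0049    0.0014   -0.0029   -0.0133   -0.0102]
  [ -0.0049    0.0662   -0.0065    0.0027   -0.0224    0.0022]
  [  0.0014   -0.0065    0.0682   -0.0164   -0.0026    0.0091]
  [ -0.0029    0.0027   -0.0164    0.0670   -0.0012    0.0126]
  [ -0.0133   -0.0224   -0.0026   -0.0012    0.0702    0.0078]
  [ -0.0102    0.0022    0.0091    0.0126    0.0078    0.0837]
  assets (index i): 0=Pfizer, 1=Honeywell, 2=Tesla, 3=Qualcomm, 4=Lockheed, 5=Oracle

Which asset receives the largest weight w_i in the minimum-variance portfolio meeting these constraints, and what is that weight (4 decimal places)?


Pfizer (0.4917)

u=Σ⁻¹μ = [4.5655  3.0062  1.5606  0.7520  3.2482  1.9228]
v=Σ⁻¹𝟙 = [27.5398  28.0043  21.6950  19.5783  28.8059  6.5770]
a=μᵀu=2.022794  b=𝟙ᵀu=15.055415  c=𝟙ᵀv=132.200364  D=ac−b²=40.748573
λ₁=(c·0.175−b)/D = (132.200364·0.175−15.055415)/40.748573 = 0.198281
λ₂=(a−b·0.175)/D = (2.022794−15.055415·0.175)/40.748573 = -0.015017
w* = 0.198281·u + -0.015017·v:
  w_0 = 0.198281·4.5655 + -0.015017·27.5398 = 0.4917  (Pfizer)
  w_1 = 0.198281·3.0062 + -0.015017·28.0043 = 0.1756  (Honeywell)
  w_2 = 0.198281·1.5606 + -0.015017·21.6950 = -0.0164  (Tesla)
  w_3 = 0.198281·0.7520 + -0.015017·19.5783 = -0.1449  (Qualcomm)
  w_4 = 0.198281·3.2482 + -0.015017·28.8059 = 0.2115  (Lockheed)
  w_5 = 0.198281·1.9228 + -0.015017·6.5770 = 0.2825  (Oracle)
Σw_i=1.0000  μᵀw=0.1750
σ²=wᵀΣw=λ₁·μ_p+λ₂ = 0.198281·0.175 + -0.015017 = 0.019683 ≈ 0.0197


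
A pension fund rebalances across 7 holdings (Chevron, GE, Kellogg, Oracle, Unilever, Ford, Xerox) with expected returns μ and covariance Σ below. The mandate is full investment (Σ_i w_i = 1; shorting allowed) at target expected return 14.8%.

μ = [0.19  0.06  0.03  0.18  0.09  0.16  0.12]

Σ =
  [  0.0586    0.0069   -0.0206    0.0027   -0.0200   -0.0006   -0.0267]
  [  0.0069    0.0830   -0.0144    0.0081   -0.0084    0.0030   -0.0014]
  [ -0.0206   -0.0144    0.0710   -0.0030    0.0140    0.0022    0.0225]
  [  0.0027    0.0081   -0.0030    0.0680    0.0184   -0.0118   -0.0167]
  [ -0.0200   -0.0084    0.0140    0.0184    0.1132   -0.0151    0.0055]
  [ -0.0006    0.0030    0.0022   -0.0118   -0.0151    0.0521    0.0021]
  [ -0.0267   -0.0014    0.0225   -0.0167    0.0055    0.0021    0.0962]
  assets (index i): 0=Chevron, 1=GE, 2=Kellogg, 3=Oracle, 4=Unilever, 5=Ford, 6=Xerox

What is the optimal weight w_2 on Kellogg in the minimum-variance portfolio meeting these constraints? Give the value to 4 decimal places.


0.0677

p=Σ⁻¹μ = [5.2260  0.1243  0.7536  3.5121  1.4798  4.1974  2.9569]
q=Σ⁻¹𝟙 = [33.9802  11.3032  18.0662  17.9921  13.0398  25.3167  17.5903]
a=μᵀp=2.814781  b=𝟙ᵀp=18.250084  c=𝟙ᵀq=137.288483  D=ac−b²=53.371433
λ₁=(c·0.148−b)/D = (137.288483·0.148−18.250084)/53.371433 = 0.038759
λ₂=(a−b·0.148)/D = (2.814781−18.250084·0.148)/53.371433 = 0.002132
w* = 0.038759·p + 0.002132·q:
  w_0 = 0.038759·5.2260 + 0.002132·33.9802 = 0.2750  (Chevron)
  w_1 = 0.038759·0.1243 + 0.002132·11.3032 = 0.0289  (GE)
  w_2 = 0.038759·0.7536 + 0.002132·18.0662 = 0.0677  (Kellogg)
  w_3 = 0.038759·3.5121 + 0.002132·17.9921 = 0.1745  (Oracle)
  w_4 = 0.038759·1.4798 + 0.002132·13.0398 = 0.0852  (Unilever)
  w_5 = 0.038759·4.1974 + 0.002132·25.3167 = 0.2167  (Ford)
  w_6 = 0.038759·2.9569 + 0.002132·17.5903 = 0.1521  (Xerox)
Σw_i=1.0000  μᵀw=0.1480
σ²=wᵀΣw=λ₁·μ_p+λ₂ = 0.038759·0.148 + 0.002132 = 0.007868 ≈ 0.0079


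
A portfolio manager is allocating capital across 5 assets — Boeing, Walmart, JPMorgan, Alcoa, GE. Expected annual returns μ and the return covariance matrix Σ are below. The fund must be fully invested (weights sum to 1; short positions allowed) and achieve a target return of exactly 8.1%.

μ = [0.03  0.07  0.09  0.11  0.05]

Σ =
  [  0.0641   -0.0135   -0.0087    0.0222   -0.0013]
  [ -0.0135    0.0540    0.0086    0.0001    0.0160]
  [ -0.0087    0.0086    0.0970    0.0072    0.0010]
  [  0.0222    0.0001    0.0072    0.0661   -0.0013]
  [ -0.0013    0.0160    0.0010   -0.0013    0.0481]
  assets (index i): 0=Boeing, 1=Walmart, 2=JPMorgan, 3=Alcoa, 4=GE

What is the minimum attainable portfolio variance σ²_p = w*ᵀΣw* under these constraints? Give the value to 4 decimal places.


g=Σ⁻¹μ = [0.2802  1.0290  0.7427  1.5019  0.7299]
h=Σ⁻¹𝟙 = [17.8653  16.7767  9.6415  8.3620  15.7178]
a=μᵀg=0.348991  b=𝟙ᵀg=4.283772  c=𝟙ᵀh=68.363275  D=ac−b²=5.507453
λ₁=(c·0.081−b)/D = (68.363275·0.081−4.283772)/5.507453 = 0.227629
λ₂=(a−b·0.081)/D = (0.348991−4.283772·0.081)/5.507453 = 0.000364
w* = 0.227629·g + 0.000364·h:
  w_0 = 0.227629·0.2802 + 0.000364·17.8653 = 0.0703  (Boeing)
  w_1 = 0.227629·1.0290 + 0.000364·16.7767 = 0.2403  (Walmart)
  w_2 = 0.227629·0.7427 + 0.000364·9.6415 = 0.1726  (JPMorgan)
  w_3 = 0.227629·1.5019 + 0.000364·8.3620 = 0.3449  (Alcoa)
  w_4 = 0.227629·0.7299 + 0.000364·15.7178 = 0.1719  (GE)
Σw_i=1.0000  μᵀw=0.0810
σ²=wᵀΣw=λ₁·μ_p+λ₂ = 0.227629·0.081 + 0.000364 = 0.018802 ≈ 0.0188

0.0188


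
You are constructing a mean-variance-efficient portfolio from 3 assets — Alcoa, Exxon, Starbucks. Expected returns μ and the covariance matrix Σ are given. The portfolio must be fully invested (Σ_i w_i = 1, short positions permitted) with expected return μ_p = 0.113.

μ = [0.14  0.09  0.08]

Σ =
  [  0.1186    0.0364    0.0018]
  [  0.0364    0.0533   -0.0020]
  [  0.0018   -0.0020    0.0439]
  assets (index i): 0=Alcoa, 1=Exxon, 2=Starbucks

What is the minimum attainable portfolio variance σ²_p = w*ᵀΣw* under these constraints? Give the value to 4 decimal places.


0.0446

u=Σ⁻¹μ = [0.7754  1.2283  1.8465]
v=Σ⁻¹𝟙 = [2.5892  17.8748  23.4872]
a=μᵀu=0.366825  b=𝟙ᵀu=3.850200  c=𝟙ᵀv=43.951238  D=ac−b²=1.298380
λ₁=(c·0.113−b)/D = (43.951238·0.113−3.850200)/1.298380 = 0.859756
λ₂=(a−b·0.113)/D = (0.366825−3.850200·0.113)/1.298380 = -0.052564
w* = 0.859756·u + -0.052564·v:
  w_0 = 0.859756·0.7754 + -0.052564·2.5892 = 0.5306  (Alcoa)
  w_1 = 0.859756·1.2283 + -0.052564·17.8748 = 0.1165  (Exxon)
  w_2 = 0.859756·1.8465 + -0.052564·23.4872 = 0.3530  (Starbucks)
Σw_i=1.0000  μᵀw=0.1130
σ²=wᵀΣw=λ₁·μ_p+λ₂ = 0.859756·0.113 + -0.052564 = 0.044589 ≈ 0.0446


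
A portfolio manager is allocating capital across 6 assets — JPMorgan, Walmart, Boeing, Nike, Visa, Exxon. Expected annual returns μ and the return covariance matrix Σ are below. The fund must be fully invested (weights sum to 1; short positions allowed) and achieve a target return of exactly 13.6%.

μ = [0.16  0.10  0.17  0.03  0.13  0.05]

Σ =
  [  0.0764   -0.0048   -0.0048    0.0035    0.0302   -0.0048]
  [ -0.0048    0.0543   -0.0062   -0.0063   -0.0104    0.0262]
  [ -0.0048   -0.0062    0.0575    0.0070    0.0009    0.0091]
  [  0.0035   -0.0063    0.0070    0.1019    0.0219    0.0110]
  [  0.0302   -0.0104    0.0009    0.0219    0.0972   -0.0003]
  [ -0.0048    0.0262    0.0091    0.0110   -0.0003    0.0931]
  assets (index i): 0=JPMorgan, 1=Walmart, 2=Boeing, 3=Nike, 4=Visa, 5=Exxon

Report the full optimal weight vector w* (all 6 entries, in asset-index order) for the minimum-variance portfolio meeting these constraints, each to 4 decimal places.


g=Σ⁻¹μ = [2.0822  2.8500  3.5006  0.0060  0.9602  -0.4974]
h=Σ⁻¹𝟙 = [12.8369  22.9604  19.5500  7.7493  6.8359  2.1370]
a=μᵀg=1.313376  b=𝟙ᵀg=8.901457  c=𝟙ᵀh=72.069661  D=ac−b²=15.418617
λ₁=(c·0.136−b)/D = (72.069661·0.136−8.901457)/15.418617 = 0.058372
λ₂=(a−b·0.136)/D = (1.313376−8.901457·0.136)/15.418617 = 0.006666
w* = 0.058372·g + 0.006666·h:
  w_0 = 0.058372·2.0822 + 0.006666·12.8369 = 0.2071  (JPMorgan)
  w_1 = 0.058372·2.8500 + 0.006666·22.9604 = 0.3194  (Walmart)
  w_2 = 0.058372·3.5006 + 0.006666·19.5500 = 0.3347  (Boeing)
  w_3 = 0.058372·0.0060 + 0.006666·7.7493 = 0.0520  (Nike)
  w_4 = 0.058372·0.9602 + 0.006666·6.8359 = 0.1016  (Visa)
  w_5 = 0.058372·-0.4974 + 0.006666·2.1370 = -0.0148  (Exxon)
Σw_i=1.0000  μᵀw=0.1360
σ²=wᵀΣw=λ₁·μ_p+λ₂ = 0.058372·0.136 + 0.006666 = 0.014604 ≈ 0.0146

0.2071  0.3194  0.3347  0.0520  0.1016  -0.0148


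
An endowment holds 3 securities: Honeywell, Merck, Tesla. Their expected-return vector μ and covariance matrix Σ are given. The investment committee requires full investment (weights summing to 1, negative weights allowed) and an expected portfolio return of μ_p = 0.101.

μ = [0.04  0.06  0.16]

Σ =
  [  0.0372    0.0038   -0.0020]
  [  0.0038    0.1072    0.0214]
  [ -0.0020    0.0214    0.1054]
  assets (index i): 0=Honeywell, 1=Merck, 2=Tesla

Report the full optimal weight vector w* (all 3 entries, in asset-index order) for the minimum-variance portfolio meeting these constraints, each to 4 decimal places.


0.4205  0.0854  0.4941

p=Σ⁻¹μ = [1.1330  0.2212  1.4946]
q=Σ⁻¹𝟙 = [26.6662  6.6580  8.6419]
a=μᵀp=0.297731  b=𝟙ᵀp=2.848824  c=𝟙ᵀq=41.966038  D=ac−b²=4.378786
λ₁=(c·0.101−b)/D = (41.966038·0.101−2.848824)/4.378786 = 0.317382
λ₂=(a−b·0.101)/D = (0.297731−2.848824·0.101)/4.378786 = 0.002284
w* = 0.317382·p + 0.002284·q:
  w_0 = 0.317382·1.1330 + 0.002284·26.6662 = 0.4205  (Honeywell)
  w_1 = 0.317382·0.2212 + 0.002284·6.6580 = 0.0854  (Merck)
  w_2 = 0.317382·1.4946 + 0.002284·8.6419 = 0.4941  (Tesla)
Σw_i=1.0000  μᵀw=0.1010
σ²=wᵀΣw=λ₁·μ_p+λ₂ = 0.317382·0.101 + 0.002284 = 0.034339 ≈ 0.0343


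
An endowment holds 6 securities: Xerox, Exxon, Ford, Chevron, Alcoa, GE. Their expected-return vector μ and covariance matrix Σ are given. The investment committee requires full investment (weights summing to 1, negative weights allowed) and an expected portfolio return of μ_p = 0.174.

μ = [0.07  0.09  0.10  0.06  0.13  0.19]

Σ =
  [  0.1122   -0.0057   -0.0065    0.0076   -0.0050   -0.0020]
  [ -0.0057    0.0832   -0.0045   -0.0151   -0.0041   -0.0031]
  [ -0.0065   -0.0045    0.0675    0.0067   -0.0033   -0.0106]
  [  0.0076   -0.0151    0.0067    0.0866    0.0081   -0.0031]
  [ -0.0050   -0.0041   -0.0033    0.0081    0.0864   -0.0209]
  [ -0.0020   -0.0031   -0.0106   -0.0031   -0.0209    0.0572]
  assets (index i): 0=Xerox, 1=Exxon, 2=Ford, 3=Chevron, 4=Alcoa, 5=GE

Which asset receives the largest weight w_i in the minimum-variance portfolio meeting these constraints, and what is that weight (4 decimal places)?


g=Σ⁻¹μ = [1.0379  1.7331  2.5664  0.6137  2.9020  5.0211]
h=Σ⁻¹𝟙 = [11.8120  18.2063  21.9227  11.1901  20.4109  31.0091]
a=μᵀg=1.853368  b=𝟙ᵀg=13.874232  c=𝟙ᵀh=114.551100  D=ac−b²=19.811032
λ₁=(c·0.174−b)/D = (114.551100·0.174−13.874232)/19.811032 = 0.305772
λ₂=(a−b·0.174)/D = (1.853368−13.874232·0.174)/19.811032 = -0.028305
w* = 0.305772·g + -0.028305·h:
  w_0 = 0.305772·1.0379 + -0.028305·11.8120 = -0.0170  (Xerox)
  w_1 = 0.305772·1.7331 + -0.028305·18.2063 = 0.0146  (Exxon)
  w_2 = 0.305772·2.5664 + -0.028305·21.9227 = 0.1642  (Ford)
  w_3 = 0.305772·0.6137 + -0.028305·11.1901 = -0.1291  (Chevron)
  w_4 = 0.305772·2.9020 + -0.028305·20.4109 = 0.3096  (Alcoa)
  w_5 = 0.305772·5.0211 + -0.028305·31.0091 = 0.6576  (GE)
Σw_i=1.0000  μᵀw=0.1740
σ²=wᵀΣw=λ₁·μ_p+λ₂ = 0.305772·0.174 + -0.028305 = 0.024899 ≈ 0.0249

GE (0.6576)


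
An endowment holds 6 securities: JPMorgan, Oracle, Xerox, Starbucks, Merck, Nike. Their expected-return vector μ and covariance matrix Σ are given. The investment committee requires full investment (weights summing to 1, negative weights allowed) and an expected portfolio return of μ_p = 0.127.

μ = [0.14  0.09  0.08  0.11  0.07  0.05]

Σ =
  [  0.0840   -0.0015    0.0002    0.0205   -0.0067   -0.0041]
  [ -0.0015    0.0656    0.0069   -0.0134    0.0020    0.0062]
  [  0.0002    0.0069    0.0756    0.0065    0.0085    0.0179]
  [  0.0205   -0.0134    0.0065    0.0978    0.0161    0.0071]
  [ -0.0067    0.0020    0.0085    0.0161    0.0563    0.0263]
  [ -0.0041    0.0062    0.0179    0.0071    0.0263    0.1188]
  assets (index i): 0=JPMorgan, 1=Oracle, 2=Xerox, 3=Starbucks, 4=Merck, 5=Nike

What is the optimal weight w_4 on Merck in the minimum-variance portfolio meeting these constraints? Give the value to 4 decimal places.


g=Σ⁻¹μ = [1.5868  1.4553  0.7348  0.7700  1.0438  0.0119]
h=Σ⁻¹𝟙 = [11.7725  15.2261  8.9084  6.7383  13.8465  3.2189]
a=μᵀg=0.570275  b=𝟙ᵀg=5.602588  c=𝟙ᵀh=59.710715  D=ac−b²=2.662522
λ₁=(c·0.127−b)/D = (59.710715·0.127−5.602588)/2.662522 = 0.743909
λ₂=(a−b·0.127)/D = (0.570275−5.602588·0.127)/2.662522 = -0.053053
w* = 0.743909·g + -0.053053·h:
  w_0 = 0.743909·1.5868 + -0.053053·11.7725 = 0.5559  (JPMorgan)
  w_1 = 0.743909·1.4553 + -0.053053·15.2261 = 0.2748  (Oracle)
  w_2 = 0.743909·0.7348 + -0.053053·8.9084 = 0.0740  (Xerox)
  w_3 = 0.743909·0.7700 + -0.053053·6.7383 = 0.2153  (Starbucks)
  w_4 = 0.743909·1.0438 + -0.053053·13.8465 = 0.0419  (Merck)
  w_5 = 0.743909·0.0119 + -0.053053·3.2189 = -0.1619  (Nike)
Σw_i=1.0000  μᵀw=0.1270
σ²=wᵀΣw=λ₁·μ_p+λ₂ = 0.743909·0.127 + -0.053053 = 0.041424 ≈ 0.0414

0.0419


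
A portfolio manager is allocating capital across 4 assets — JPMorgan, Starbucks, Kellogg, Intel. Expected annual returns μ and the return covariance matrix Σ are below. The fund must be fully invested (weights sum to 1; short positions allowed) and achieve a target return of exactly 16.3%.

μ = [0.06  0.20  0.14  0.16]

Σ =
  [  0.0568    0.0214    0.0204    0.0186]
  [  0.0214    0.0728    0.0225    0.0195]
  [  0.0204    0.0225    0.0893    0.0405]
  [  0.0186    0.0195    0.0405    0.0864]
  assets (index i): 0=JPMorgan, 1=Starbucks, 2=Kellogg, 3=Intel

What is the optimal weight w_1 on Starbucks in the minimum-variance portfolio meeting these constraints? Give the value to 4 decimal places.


0.4701

u=Σ⁻¹μ = [-0.4155  2.3954  0.5383  1.1483]
v=Σ⁻¹𝟙 = [11.4503  7.6193  4.2054  5.4181]
a=μᵀu=0.713254  b=𝟙ᵀu=3.666547  c=𝟙ᵀv=28.693215  D=ac−b²=7.021970
λ₁=(c·0.163−b)/D = (28.693215·0.163−3.666547)/7.021970 = 0.143898
λ₂=(a−b·0.163)/D = (0.713254−3.666547·0.163)/7.021970 = 0.016464
w* = 0.143898·u + 0.016464·v:
  w_0 = 0.143898·-0.4155 + 0.016464·11.4503 = 0.1287  (JPMorgan)
  w_1 = 0.143898·2.3954 + 0.016464·7.6193 = 0.4701  (Starbucks)
  w_2 = 0.143898·0.5383 + 0.016464·4.2054 = 0.1467  (Kellogg)
  w_3 = 0.143898·1.1483 + 0.016464·5.4181 = 0.2544  (Intel)
Σw_i=1.0000  μᵀw=0.1630
σ²=wᵀΣw=λ₁·μ_p+λ₂ = 0.143898·0.163 + 0.016464 = 0.039919 ≈ 0.0399


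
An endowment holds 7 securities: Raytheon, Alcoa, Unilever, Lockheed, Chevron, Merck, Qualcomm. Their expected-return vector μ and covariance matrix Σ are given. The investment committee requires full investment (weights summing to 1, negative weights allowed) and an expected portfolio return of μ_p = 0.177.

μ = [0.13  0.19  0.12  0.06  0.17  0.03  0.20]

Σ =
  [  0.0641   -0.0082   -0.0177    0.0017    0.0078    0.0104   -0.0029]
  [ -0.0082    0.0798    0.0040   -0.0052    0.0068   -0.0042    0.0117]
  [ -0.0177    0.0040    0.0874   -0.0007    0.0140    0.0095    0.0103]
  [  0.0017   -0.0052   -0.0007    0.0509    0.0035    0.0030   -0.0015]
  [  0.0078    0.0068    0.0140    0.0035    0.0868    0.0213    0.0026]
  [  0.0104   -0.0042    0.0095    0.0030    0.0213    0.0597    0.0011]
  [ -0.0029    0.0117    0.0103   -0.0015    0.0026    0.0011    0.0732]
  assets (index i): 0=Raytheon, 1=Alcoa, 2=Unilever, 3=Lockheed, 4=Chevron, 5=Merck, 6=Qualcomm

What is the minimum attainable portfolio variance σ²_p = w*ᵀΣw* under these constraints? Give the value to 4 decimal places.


p=Σ⁻¹μ = [2.7052  2.1935  1.4153  1.3436  1.3475  -0.6299  2.2788]
q=Σ⁻¹𝟙 = [18.5350  13.8554  11.8360  20.0940  3.2134  10.2602  10.6589]
a=μᵀp=1.684815  b=𝟙ᵀp=10.653905  c=𝟙ᵀq=88.452944  D=ac−b²=35.521116
λ₁=(c·0.177−b)/D = (88.452944·0.177−10.653905)/35.521116 = 0.140825
λ₂=(a−b·0.177)/D = (1.684815−10.653905·0.177)/35.521116 = -0.005657
w* = 0.140825·p + -0.005657·q:
  w_0 = 0.140825·2.7052 + -0.005657·18.5350 = 0.2761  (Raytheon)
  w_1 = 0.140825·2.1935 + -0.005657·13.8554 = 0.2305  (Alcoa)
  w_2 = 0.140825·1.4153 + -0.005657·11.8360 = 0.1324  (Unilever)
  w_3 = 0.140825·1.3436 + -0.005657·20.0940 = 0.0756  (Lockheed)
  w_4 = 0.140825·1.3475 + -0.005657·3.2134 = 0.1716  (Chevron)
  w_5 = 0.140825·-0.6299 + -0.005657·10.2602 = -0.1467  (Merck)
  w_6 = 0.140825·2.2788 + -0.005657·10.6589 = 0.2606  (Qualcomm)
Σw_i=1.0000  μᵀw=0.1770
σ²=wᵀΣw=λ₁·μ_p+λ₂ = 0.140825·0.177 + -0.005657 = 0.019270 ≈ 0.0193

0.0193


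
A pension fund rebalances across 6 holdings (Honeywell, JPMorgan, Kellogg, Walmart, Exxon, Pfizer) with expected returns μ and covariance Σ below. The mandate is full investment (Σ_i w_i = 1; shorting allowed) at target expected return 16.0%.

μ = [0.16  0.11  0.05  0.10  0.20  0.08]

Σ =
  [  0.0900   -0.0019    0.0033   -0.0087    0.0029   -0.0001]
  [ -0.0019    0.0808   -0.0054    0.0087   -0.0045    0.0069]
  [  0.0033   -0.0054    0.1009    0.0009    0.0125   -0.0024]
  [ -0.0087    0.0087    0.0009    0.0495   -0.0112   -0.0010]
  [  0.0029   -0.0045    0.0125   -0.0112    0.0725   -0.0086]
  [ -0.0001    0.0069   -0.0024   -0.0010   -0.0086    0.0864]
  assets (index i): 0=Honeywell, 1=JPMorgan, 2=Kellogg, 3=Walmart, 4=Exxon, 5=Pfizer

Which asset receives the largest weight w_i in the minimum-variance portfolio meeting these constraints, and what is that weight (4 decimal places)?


u=Σ⁻¹μ = [1.9775  1.1802  0.0833  2.9377  3.3348  1.2022]
v=Σ⁻¹𝟙 = [12.8759  10.4211  7.9138  24.8127  17.9415  13.0496]
a=μᵀu=1.507297  b=𝟙ᵀu=10.715695  c=𝟙ᵀv=87.014595  D=ac−b²=16.330690
λ₁=(c·0.160−b)/D = (87.014595·0.160−10.715695)/16.330690 = 0.196357
λ₂=(a−b·0.160)/D = (1.507297−10.715695·0.160)/16.330690 = -0.012689
w* = 0.196357·u + -0.012689·v:
  w_0 = 0.196357·1.9775 + -0.012689·12.8759 = 0.2249  (Honeywell)
  w_1 = 0.196357·1.1802 + -0.012689·10.4211 = 0.0995  (JPMorgan)
  w_2 = 0.196357·0.0833 + -0.012689·7.9138 = -0.0841  (Kellogg)
  w_3 = 0.196357·2.9377 + -0.012689·24.8127 = 0.2620  (Walmart)
  w_4 = 0.196357·3.3348 + -0.012689·17.9415 = 0.4272  (Exxon)
  w_5 = 0.196357·1.2022 + -0.012689·13.0496 = 0.0705  (Pfizer)
Σw_i=1.0000  μᵀw=0.1600
σ²=wᵀΣw=λ₁·μ_p+λ₂ = 0.196357·0.160 + -0.012689 = 0.018728 ≈ 0.0187

Exxon (0.4272)


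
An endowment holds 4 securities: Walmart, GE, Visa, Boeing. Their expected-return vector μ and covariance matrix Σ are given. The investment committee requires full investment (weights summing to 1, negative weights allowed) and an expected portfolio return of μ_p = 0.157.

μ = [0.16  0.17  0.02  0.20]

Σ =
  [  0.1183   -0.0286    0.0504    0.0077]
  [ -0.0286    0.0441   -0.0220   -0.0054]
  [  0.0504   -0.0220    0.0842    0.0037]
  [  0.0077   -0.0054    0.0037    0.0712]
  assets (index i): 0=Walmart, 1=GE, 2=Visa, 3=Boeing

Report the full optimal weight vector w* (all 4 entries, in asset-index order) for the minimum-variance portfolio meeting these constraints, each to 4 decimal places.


0.1662  0.4981  0.1189  0.2168

u=Σ⁻¹μ = [2.5330  5.9323  0.1405  2.9777]
v=Σ⁻¹𝟙 = [10.4136  38.8201  15.1236  15.0771]
a=μᵀu=2.012116  b=𝟙ᵀu=11.583473  c=𝟙ᵀv=79.434376  D=ac−b²=25.654374
λ₁=(c·0.157−b)/D = (79.434376·0.157−11.583473)/25.654374 = 0.034603
λ₂=(a−b·0.157)/D = (2.012116−11.583473·0.157)/25.654374 = 0.007543
w* = 0.034603·u + 0.007543·v:
  w_0 = 0.034603·2.5330 + 0.007543·10.4136 = 0.1662  (Walmart)
  w_1 = 0.034603·5.9323 + 0.007543·38.8201 = 0.4981  (GE)
  w_2 = 0.034603·0.1405 + 0.007543·15.1236 = 0.1189  (Visa)
  w_3 = 0.034603·2.9777 + 0.007543·15.0771 = 0.2168  (Boeing)
Σw_i=1.0000  μᵀw=0.1570
σ²=wᵀΣw=λ₁·μ_p+λ₂ = 0.034603·0.157 + 0.007543 = 0.012976 ≈ 0.0130


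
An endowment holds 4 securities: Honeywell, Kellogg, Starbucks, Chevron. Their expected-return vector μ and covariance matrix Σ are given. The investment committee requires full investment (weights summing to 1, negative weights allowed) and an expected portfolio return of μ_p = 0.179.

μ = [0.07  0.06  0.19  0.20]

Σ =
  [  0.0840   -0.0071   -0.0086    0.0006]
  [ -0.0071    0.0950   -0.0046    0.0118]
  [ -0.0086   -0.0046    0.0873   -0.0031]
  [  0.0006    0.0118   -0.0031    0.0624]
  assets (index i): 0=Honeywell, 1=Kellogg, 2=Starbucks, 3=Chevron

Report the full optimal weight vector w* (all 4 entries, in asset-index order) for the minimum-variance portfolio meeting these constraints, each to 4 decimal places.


0.1164  0.0161  0.3613  0.5062

p=Σ⁻¹μ = [1.0944  0.4290  2.4216  3.2338]
q=Σ⁻¹𝟙 = [14.1073  10.4400  13.9133  14.6070]
a=μᵀp=1.209219  b=𝟙ᵀp=7.178827  c=𝟙ᵀq=53.067553  D=ac−b²=12.634764
λ₁=(c·0.179−b)/D = (53.067553·0.179−7.178827)/12.634764 = 0.183641
λ₂=(a−b·0.179)/D = (1.209219−7.178827·0.179)/12.634764 = -0.005999
w* = 0.183641·p + -0.005999·q:
  w_0 = 0.183641·1.0944 + -0.005999·14.1073 = 0.1164  (Honeywell)
  w_1 = 0.183641·0.4290 + -0.005999·10.4400 = 0.0161  (Kellogg)
  w_2 = 0.183641·2.4216 + -0.005999·13.9133 = 0.3613  (Starbucks)
  w_3 = 0.183641·3.2338 + -0.005999·14.6070 = 0.5062  (Chevron)
Σw_i=1.0000  μᵀw=0.1790
σ²=wᵀΣw=λ₁·μ_p+λ₂ = 0.183641·0.179 + -0.005999 = 0.026873 ≈ 0.0269
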